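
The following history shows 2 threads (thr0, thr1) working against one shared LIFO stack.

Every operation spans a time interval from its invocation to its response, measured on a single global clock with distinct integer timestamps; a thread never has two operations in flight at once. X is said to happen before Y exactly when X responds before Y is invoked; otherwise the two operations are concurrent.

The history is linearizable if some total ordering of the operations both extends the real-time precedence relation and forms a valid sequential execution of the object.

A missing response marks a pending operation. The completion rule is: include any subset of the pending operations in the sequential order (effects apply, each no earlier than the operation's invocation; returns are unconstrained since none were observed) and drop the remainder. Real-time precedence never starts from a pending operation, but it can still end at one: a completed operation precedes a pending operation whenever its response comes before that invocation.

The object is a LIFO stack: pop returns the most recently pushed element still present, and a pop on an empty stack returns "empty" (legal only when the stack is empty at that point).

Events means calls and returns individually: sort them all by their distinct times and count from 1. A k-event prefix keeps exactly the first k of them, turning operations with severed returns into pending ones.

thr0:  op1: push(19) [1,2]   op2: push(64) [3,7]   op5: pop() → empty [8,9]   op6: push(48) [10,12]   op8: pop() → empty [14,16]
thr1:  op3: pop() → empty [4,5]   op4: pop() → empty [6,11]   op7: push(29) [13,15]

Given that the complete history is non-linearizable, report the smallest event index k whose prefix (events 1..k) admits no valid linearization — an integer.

5

events 1..4 are linearizable, e.g. via op1:
after step 1 (op1 push(19)): stack <19>
adding event 5 (op3 responds at 5) leaves no legal real-time order
no completion choice of the 1 pending operation (op2) rescues it — every subset was tried
take op1, op3 (pending dropped): step 2 already fails, because op3 pop() → empty cannot occur there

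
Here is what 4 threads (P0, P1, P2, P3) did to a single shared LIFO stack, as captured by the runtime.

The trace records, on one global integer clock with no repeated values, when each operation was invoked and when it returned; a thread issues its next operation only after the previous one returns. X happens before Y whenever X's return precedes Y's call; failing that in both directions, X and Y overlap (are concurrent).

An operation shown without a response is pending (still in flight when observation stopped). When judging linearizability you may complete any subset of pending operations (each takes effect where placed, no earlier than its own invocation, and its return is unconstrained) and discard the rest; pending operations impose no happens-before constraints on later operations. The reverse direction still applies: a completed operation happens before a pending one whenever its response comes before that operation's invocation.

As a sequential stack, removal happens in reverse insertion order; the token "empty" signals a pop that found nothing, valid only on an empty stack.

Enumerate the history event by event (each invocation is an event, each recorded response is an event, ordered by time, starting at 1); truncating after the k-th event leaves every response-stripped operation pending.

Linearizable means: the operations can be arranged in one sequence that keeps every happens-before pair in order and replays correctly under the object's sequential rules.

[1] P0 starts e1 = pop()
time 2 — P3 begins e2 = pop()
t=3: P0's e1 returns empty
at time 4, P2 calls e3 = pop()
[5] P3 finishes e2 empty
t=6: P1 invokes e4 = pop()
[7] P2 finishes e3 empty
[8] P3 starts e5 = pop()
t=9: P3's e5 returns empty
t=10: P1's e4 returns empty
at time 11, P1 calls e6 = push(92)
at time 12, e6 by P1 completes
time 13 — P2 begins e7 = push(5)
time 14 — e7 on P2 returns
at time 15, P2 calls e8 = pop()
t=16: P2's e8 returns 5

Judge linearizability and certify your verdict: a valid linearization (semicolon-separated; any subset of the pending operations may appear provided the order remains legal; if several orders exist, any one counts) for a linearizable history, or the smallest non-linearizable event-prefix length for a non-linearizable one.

linearizable — witness: e1; e2; e3; e4; e5; e6; e7; e8

1. e1 pop() → empty, leaving stack <>
2. e2 pop() → empty, leaving stack <>
3. e3 pop() → empty, leaving stack <>
4. e4 pop() → empty, leaving stack <>
5. e5 pop() → empty, leaving stack <>
6. e6 push(92), leaving stack <92>
7. e7 push(5), leaving stack <92,5>
8. e8 pop() → 5, leaving stack <92>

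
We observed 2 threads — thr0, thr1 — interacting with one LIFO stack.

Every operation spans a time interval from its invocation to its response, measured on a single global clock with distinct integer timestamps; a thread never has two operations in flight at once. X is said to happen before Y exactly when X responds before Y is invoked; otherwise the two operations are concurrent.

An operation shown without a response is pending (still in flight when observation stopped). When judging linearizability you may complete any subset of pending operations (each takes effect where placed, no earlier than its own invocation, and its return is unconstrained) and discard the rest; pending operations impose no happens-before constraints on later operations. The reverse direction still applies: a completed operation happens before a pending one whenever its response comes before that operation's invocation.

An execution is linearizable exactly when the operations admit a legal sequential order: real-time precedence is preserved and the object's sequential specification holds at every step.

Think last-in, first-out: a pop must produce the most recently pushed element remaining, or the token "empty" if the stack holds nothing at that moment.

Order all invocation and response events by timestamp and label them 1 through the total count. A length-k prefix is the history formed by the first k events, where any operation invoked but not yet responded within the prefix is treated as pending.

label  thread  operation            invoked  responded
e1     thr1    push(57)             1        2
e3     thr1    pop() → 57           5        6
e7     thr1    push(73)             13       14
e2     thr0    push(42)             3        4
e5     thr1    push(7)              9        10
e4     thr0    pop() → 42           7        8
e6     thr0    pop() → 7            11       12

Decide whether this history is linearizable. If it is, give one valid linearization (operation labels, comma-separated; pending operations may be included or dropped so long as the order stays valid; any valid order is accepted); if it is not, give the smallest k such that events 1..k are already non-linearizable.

not linearizable — minimal violating prefix: 6 events

events 1..5 are fine; event 6 — the response of e3 at time 6 — makes the prefix non-linearizable
exhaustive check: the 3 completed LIFO stack ops admit one real-time order; illegal
for example e1, e2, e3 fails at step 3: e3 pop() → 57 is not legal there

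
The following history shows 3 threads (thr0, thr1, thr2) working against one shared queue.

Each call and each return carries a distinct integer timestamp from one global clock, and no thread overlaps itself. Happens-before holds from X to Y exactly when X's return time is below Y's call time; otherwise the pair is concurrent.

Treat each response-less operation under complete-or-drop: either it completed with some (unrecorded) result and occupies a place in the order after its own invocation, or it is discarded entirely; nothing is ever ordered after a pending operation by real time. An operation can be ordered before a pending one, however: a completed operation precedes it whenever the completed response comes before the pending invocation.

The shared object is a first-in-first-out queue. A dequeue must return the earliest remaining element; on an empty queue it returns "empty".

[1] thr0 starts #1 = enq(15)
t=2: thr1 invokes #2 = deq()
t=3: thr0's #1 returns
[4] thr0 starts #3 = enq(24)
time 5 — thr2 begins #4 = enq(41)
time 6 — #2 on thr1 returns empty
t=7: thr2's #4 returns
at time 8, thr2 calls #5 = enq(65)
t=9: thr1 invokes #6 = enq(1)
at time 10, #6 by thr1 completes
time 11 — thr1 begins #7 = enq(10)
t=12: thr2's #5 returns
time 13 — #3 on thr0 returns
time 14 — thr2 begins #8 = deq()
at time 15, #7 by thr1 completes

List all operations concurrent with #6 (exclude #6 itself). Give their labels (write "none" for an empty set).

#3, #5

overlap test against #6 [9,10]: concurrent iff the interval meets 9..10
#1 [1,3]: before
#2 [2,6]: before
#3 [4,13]: concurrent
#4 [5,7]: before
#5 [8,12]: concurrent
#7 [11,15]: after
#8 [14,…): after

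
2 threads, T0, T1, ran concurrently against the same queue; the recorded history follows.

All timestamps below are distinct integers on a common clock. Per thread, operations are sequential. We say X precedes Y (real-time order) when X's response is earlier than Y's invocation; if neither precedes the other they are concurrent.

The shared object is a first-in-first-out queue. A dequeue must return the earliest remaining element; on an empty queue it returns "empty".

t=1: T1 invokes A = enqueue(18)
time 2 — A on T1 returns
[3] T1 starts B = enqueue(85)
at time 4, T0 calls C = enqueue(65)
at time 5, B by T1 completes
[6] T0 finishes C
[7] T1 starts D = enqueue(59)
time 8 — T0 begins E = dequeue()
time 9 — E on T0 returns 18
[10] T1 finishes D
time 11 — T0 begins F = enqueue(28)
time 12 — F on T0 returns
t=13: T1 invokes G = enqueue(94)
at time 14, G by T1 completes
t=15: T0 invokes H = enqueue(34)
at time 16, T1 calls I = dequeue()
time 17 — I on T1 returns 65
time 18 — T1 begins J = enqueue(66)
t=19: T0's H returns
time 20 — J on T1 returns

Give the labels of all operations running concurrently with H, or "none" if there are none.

H spans [15,19]: anything still running between times 15 and 19 counts as concurrent
A [1,2]: before
B [3,5]: before
C [4,6]: before
D [7,10]: before
E [8,9]: before
F [11,12]: before
G [13,14]: before
I [16,17]: concurrent
J [18,20]: concurrent

I, J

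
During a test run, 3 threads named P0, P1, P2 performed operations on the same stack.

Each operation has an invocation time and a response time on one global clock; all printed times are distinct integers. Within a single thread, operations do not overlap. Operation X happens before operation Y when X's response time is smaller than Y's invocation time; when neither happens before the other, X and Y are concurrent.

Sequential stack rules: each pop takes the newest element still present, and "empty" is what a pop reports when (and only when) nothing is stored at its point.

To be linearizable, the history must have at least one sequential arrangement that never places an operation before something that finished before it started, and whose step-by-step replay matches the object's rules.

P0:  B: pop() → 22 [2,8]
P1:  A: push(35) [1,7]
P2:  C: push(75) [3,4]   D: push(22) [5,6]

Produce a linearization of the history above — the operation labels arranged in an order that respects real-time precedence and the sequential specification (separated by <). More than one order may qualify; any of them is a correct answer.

A < C < D < B

step 1: A push(35) — stack <35>
step 2: C push(75) — stack <35,75>
step 3: D push(22) — stack <35,75,22>
step 4: B pop() → 22 — stack <35,75>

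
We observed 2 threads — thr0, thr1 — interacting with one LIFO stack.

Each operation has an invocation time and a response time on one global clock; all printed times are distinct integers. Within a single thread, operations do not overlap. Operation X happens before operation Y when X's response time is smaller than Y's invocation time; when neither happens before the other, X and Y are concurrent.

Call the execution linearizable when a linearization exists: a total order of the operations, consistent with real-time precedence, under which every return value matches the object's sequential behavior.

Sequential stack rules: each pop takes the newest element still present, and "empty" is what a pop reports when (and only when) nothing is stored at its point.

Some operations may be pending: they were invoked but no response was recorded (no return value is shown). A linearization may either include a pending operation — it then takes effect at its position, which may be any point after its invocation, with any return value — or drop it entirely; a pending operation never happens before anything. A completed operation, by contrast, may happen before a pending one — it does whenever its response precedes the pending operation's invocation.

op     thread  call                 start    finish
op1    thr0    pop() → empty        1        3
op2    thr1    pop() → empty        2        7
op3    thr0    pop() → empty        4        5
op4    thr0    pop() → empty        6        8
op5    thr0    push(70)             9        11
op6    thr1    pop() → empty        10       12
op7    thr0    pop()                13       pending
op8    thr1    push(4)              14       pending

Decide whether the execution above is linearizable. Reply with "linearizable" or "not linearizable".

linearizable

one valid linearization: op1, op2, op3, op4, op6, op5
1. op1 pop() → empty, leaving stack <>
2. op2 pop() → empty, leaving stack <>
3. op3 pop() → empty, leaving stack <>
4. op4 pop() → empty, leaving stack <>
5. op6 pop() → empty, leaving stack <>
6. op5 push(70), leaving stack <70>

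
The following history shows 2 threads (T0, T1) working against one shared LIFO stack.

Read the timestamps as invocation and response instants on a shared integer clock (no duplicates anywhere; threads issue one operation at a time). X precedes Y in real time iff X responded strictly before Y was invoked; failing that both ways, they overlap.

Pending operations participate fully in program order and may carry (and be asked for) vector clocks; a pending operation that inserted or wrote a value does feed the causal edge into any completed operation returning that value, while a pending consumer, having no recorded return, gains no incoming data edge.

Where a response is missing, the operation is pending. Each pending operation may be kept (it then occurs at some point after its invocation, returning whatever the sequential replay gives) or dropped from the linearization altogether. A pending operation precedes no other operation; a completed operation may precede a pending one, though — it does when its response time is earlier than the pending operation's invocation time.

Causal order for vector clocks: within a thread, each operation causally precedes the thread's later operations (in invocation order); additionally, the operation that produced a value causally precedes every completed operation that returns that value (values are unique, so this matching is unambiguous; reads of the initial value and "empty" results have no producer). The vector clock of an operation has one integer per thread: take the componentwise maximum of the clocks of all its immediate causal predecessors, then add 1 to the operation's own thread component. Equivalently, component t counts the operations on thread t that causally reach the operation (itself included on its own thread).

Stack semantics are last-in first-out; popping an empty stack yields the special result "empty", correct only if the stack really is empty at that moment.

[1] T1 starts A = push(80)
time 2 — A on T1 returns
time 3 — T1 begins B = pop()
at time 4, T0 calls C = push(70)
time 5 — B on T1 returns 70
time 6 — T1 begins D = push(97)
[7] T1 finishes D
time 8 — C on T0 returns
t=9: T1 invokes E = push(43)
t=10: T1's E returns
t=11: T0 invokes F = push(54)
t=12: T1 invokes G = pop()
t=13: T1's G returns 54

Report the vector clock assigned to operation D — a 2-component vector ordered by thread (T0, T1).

invoked at 1, A has no predecessors; its own T1 bump gives (0, 1)
invoked at 4, C has no predecessors; its own T0 bump gives (1, 0)
F (invocation 11): componentwise max over VC(C)=(1, 0), +1 at T0, giving (2, 0)
B (invocation 3): componentwise max over VC(A)=(0, 1), VC(C)=(1, 0), +1 at T1, giving (1, 2)
D (invocation 6): componentwise max over VC(B)=(1, 2), +1 at T1, giving (1, 3)
E (invocation 9): componentwise max over VC(D)=(1, 3), +1 at T1, giving (1, 4)
G (invocation 12): componentwise max over VC(E)=(1, 4), VC(F)=(2, 0), +1 at T1, giving (2, 5)
target: VC(D) = (1, 3)

(1, 3)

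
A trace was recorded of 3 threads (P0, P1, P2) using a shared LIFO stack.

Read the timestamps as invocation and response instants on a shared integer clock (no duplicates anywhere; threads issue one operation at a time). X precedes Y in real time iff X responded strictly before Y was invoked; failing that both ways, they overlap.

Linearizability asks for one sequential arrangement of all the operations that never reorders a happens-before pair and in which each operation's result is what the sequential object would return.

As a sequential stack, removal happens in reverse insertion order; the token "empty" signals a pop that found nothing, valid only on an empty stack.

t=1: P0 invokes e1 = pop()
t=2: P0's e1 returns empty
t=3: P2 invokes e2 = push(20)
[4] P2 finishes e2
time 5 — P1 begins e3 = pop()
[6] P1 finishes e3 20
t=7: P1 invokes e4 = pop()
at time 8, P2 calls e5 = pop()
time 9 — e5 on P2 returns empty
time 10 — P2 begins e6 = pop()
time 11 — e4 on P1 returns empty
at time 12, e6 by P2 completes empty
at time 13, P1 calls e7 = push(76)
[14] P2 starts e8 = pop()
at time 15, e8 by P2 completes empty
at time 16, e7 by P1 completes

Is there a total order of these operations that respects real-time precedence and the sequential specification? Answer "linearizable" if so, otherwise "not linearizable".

linearizable

witness order: e1, e2, e3, e4, e5, e6, e8, e7
after step 1 (e1 pop() → empty): stack <>
after step 2 (e2 push(20)): stack <20>
after step 3 (e3 pop() → 20): stack <>
after step 4 (e4 pop() → empty): stack <>
after step 5 (e5 pop() → empty): stack <>
after step 6 (e6 pop() → empty): stack <>
after step 7 (e8 pop() → empty): stack <>
after step 8 (e7 push(76)): stack <76>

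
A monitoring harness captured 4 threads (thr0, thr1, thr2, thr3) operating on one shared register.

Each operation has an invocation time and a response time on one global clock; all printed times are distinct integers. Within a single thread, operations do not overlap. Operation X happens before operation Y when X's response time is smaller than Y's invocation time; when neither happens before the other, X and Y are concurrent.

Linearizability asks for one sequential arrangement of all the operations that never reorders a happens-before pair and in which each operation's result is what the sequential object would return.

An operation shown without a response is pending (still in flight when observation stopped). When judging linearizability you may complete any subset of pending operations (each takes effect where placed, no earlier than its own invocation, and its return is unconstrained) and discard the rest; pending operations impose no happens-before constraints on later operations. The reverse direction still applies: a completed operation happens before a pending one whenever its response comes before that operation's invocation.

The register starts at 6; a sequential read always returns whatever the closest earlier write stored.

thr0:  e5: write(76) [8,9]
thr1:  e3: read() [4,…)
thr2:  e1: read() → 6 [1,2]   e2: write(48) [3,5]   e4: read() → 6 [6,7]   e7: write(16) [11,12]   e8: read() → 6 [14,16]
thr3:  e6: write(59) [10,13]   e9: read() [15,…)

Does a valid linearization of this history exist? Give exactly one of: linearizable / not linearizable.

through event 6 a valid linearization exists; event 7 (e4 responding at time 7) ends that
the completed operations (3 total) allow one real-time order; the register replay rejects it
including or dropping the 1 pending operation (e3) in any combination fails
e.g. e1, e2, e4 (pending dropped): illegal at step 3, since e4 read() → 6 cannot apply there

not linearizable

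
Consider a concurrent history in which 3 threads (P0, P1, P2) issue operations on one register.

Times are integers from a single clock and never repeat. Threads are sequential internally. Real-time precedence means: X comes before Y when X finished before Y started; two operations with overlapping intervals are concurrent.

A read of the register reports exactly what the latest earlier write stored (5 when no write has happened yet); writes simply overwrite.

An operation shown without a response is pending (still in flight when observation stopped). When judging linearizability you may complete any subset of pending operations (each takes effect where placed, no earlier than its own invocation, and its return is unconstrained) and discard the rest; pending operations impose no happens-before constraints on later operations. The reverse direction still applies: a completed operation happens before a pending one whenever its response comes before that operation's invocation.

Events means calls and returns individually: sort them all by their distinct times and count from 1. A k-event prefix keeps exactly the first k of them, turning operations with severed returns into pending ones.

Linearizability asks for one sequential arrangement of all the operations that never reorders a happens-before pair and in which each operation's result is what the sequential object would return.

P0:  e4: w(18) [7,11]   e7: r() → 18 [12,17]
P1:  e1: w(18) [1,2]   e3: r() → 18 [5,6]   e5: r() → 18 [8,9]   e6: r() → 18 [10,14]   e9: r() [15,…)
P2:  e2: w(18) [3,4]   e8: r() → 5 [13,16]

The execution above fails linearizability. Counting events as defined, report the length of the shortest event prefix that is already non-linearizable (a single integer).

16

one valid order for events 1..15 is e1, e2, e3, e4, e5, e6:
step 1: e1 w(18) — value 18
step 2: e2 w(18) — value 18
step 3: e3 r() → 18 — value 18
step 4: e4 w(18) — value 18
step 5: e5 r() → 18 — value 18
step 6: e6 r() → 18 — value 18
include event 16 — e8 responding at 16 — and every candidate order breaks
including or dropping the 2 pending operations (e7, e9) in any combination fails
sample order e1, e2, e3, e4, e5, e6, e8 (pending dropped) stalls at step 7 — e8 r() → 5 has no legal effect
sample order e1, e2, e3, e4, e5, e8, e6 (pending dropped) stalls at step 6 — e8 r() → 5 has no legal effect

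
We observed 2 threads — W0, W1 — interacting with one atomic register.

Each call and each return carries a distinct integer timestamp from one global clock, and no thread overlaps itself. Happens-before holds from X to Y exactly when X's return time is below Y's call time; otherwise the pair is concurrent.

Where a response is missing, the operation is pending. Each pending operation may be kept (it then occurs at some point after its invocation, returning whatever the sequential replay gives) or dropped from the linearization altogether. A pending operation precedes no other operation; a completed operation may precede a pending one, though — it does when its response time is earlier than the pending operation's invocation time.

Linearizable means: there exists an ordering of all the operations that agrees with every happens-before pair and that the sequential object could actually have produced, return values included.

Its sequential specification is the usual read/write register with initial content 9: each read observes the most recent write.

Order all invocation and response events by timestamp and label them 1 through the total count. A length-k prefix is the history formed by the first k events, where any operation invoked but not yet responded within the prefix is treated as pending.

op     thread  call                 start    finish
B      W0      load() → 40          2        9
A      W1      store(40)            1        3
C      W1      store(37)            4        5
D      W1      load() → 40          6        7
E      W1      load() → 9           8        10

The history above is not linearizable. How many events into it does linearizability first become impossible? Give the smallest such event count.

events 1..6 are still linearizable — one witness is A, B, C:
step 1: A store(40) — value 40
step 2: B load() (pending, included) — value 40
step 3: C store(37) — value 37
adding event 7 (D responds at 7) leaves no legal real-time order
no escape via the 1 pending operation (B): every completion choice fails
e.g. A, C, D (pending dropped): illegal at step 3, since D load() → 40 cannot apply there

7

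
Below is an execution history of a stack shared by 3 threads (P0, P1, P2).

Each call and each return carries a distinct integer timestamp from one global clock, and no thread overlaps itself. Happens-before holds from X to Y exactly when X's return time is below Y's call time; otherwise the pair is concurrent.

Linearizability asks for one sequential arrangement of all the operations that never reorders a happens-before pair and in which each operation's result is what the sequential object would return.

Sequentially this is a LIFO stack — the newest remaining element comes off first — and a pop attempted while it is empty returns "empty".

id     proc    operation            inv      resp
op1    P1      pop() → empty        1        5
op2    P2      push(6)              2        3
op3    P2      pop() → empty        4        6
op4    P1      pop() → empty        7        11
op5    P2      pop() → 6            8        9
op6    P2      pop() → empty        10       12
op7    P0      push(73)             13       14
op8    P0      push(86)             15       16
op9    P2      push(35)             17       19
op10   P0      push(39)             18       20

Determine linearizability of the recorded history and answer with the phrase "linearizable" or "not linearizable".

through event 5 a valid linearization exists; event 6 (op3 responding at time 6) ends that
real-time-consistent orders of the 3 completed operations: 3 — all fail the stack replay
one such order, op1, op2, op3, breaks at step 3 where op3 pop() → empty is illegal
one such order, op2, op1, op3, breaks at step 2 where op1 pop() → empty is illegal

not linearizable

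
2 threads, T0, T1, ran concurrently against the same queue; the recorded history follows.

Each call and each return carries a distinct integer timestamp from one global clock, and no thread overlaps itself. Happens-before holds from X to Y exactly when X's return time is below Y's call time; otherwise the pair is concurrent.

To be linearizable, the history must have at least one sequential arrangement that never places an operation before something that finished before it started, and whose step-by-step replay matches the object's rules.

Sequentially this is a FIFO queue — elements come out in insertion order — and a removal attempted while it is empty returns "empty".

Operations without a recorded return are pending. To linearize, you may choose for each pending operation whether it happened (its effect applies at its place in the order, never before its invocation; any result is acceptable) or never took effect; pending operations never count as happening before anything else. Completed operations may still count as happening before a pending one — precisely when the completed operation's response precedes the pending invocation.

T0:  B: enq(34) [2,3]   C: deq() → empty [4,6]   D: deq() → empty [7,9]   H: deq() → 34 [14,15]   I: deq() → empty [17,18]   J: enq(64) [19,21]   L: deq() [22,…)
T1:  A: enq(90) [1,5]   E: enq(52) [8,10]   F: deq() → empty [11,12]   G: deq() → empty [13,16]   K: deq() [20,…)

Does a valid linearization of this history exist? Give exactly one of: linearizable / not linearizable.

not linearizable

through event 5 a valid linearization exists; event 6 (C responding at time 6) ends that
checked exhaustively: 3 real-time-consistent orders of 3 completed operations, zero legal queue replays
for example A, B, C fails at step 3: C deq() → empty is not legal there
for example B, A, C fails at step 3: C deq() → empty is not legal there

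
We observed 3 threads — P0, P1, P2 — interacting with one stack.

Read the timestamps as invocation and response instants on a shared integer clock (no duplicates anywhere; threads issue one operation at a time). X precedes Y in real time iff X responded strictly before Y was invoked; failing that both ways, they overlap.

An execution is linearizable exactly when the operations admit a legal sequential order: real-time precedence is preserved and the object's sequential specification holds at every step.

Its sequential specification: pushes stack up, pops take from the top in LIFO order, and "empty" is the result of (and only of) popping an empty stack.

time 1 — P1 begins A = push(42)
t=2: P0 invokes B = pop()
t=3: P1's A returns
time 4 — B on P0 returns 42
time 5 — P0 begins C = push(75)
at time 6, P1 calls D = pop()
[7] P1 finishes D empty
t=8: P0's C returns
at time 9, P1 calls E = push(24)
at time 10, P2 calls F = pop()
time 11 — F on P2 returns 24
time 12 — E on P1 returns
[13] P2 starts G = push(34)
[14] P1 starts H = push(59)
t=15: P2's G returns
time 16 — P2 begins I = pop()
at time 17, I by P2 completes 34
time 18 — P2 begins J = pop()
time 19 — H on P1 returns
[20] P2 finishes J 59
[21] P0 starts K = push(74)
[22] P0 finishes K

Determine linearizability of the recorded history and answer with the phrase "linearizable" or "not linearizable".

linearizable

a witness: A, B, D, C, E, F, G, I, H, J, K
after step 1 (A push(42)): stack <42>
after step 2 (B pop() → 42): stack <>
after step 3 (D pop() → empty): stack <>
after step 4 (C push(75)): stack <75>
after step 5 (E push(24)): stack <75,24>
after step 6 (F pop() → 24): stack <75>
after step 7 (G push(34)): stack <75,34>
after step 8 (I pop() → 34): stack <75>
after step 9 (H push(59)): stack <75,59>
after step 10 (J pop() → 59): stack <75>
after step 11 (K push(74)): stack <75,74>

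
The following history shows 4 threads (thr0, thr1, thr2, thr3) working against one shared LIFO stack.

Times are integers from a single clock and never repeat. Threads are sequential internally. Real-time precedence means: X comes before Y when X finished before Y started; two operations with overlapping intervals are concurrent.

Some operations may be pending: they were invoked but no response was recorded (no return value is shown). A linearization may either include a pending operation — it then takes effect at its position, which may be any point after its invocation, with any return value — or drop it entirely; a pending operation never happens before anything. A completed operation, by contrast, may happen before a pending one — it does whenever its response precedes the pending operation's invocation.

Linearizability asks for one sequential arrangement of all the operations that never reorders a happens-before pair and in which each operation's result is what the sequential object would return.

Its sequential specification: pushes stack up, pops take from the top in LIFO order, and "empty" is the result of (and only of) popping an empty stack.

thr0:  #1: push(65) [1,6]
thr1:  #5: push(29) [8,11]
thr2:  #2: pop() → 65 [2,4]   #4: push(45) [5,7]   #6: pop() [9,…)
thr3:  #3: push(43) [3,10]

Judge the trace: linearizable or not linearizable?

linearizable

a witness: #1, #2, #3, #4, #5
after step 1 (#1 push(65)): stack <65>
after step 2 (#2 pop() → 65): stack <>
after step 3 (#3 push(43)): stack <43>
after step 4 (#4 push(45)): stack <43,45>
after step 5 (#5 push(29)): stack <43,45,29>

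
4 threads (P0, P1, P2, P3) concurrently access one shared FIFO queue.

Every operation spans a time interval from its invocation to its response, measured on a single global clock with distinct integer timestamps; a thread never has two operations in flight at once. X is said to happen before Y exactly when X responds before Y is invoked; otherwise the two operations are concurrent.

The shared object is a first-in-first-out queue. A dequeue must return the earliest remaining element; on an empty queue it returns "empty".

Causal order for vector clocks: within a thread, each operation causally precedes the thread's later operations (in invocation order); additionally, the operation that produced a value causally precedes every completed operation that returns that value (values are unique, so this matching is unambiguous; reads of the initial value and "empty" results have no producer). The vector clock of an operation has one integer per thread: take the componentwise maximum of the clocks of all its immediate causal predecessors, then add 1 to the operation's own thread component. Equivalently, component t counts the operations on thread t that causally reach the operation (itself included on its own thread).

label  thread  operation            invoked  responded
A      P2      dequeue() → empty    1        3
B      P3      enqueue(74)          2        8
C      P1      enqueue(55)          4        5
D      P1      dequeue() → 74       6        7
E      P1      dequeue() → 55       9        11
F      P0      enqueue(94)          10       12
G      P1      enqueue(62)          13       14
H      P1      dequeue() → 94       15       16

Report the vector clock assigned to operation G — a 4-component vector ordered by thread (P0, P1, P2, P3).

(0, 4, 0, 1)

B, invoked 2, has no incoming edges; only P3's bump applies → (0, 0, 0, 1)
A, invoked 1, has no incoming edges; only P2's bump applies → (0, 0, 1, 0)
C, invoked 4, has no incoming edges; only P1's bump applies → (0, 1, 0, 0)
F, invoked 10, has no incoming edges; only P0's bump applies → (1, 0, 0, 0)
D, invoked 6, takes VC(B)=(0, 0, 0, 1), VC(C)=(0, 1, 0, 0) under max, adds 1 for P1 → (0, 2, 0, 1)
E, invoked 9, takes VC(C)=(0, 1, 0, 0), VC(D)=(0, 2, 0, 1) under max, adds 1 for P1 → (0, 3, 0, 1)
G, invoked 13, takes VC(E)=(0, 3, 0, 1) under max, adds 1 for P1 → (0, 4, 0, 1)
H, invoked 15, takes VC(F)=(1, 0, 0, 0), VC(G)=(0, 4, 0, 1) under max, adds 1 for P1 → (1, 5, 0, 1)
target: VC(G) = (0, 4, 0, 1)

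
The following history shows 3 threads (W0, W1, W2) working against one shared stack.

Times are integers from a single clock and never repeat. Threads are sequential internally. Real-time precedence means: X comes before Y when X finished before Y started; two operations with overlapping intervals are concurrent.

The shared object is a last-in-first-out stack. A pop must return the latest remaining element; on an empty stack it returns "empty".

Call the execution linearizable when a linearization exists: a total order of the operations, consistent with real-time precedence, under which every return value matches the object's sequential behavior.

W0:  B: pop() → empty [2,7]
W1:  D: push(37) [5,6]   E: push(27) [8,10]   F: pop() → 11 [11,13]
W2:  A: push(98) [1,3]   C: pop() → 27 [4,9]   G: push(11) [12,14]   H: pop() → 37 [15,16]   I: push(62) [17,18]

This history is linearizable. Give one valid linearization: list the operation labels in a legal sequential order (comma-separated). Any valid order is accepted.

B, A, D, E, C, G, F, H, I

1. B pop() → empty, leaving stack <>
2. A push(98), leaving stack <98>
3. D push(37), leaving stack <98,37>
4. E push(27), leaving stack <98,37,27>
5. C pop() → 27, leaving stack <98,37>
6. G push(11), leaving stack <98,37,11>
7. F pop() → 11, leaving stack <98,37>
8. H pop() → 37, leaving stack <98>
9. I push(62), leaving stack <98,62>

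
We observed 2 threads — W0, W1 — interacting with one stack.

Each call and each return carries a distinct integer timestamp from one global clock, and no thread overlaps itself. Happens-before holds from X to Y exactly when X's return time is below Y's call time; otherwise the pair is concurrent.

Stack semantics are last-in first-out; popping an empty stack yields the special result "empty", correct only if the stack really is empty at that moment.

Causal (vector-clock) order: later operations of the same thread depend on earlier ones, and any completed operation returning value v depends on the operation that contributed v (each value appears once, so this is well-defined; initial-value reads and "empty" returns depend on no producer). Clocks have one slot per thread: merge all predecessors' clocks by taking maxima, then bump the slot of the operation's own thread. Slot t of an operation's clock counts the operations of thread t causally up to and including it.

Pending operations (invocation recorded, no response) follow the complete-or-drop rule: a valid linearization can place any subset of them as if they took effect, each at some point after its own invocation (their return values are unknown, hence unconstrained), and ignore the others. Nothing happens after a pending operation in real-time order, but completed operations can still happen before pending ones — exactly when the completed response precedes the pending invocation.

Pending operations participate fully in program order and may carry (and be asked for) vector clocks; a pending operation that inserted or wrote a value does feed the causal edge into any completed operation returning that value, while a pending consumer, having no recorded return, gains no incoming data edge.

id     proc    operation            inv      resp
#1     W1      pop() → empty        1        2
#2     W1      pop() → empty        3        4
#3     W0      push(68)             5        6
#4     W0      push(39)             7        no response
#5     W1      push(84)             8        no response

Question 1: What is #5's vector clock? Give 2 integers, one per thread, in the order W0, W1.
(0, 3)

VC(#1, invoked at 1): no causal predecessors; +1 on W1 → (0, 1)
VC(#3, invoked at 5): no causal predecessors; +1 on W0 → (1, 0)
#2, invoked 3, takes VC(#1)=(0, 1) under max, adds 1 for W1 → (0, 2)
#4, invoked 7, takes VC(#3)=(1, 0) under max, adds 1 for W0 → (2, 0)
#5, invoked 8, takes VC(#2)=(0, 2) under max, adds 1 for W1 → (0, 3)
target: VC(#5) = (0, 3)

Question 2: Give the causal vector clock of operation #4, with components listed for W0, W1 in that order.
(2, 0)

#1 (invocation 1): nothing precedes it; W1's component alone gives (0, 1)
#3 (invocation 5): nothing precedes it; W0's component alone gives (1, 0)
merge at #2 (invoked 3): VC(#1)=(0, 1), own-thread bump on W1 → (0, 2)
merge at #4 (invoked 7): VC(#3)=(1, 0), own-thread bump on W0 → (2, 0)
merge at #5 (invoked 8): VC(#2)=(0, 2), own-thread bump on W1 → (0, 3)
target: VC(#4) = (2, 0)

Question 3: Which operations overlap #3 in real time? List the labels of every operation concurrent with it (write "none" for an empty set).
none

#3 spans [5,6]: anything still running between times 5 and 6 counts as concurrent
#1 [1,2]: before
#2 [3,4]: before
#4 [7,…): after
#5 [8,…): after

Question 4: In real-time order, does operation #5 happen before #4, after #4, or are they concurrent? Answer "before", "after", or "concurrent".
concurrent

#5 spans [8,…), #4 spans [7,…)
the intervals overlap in both directions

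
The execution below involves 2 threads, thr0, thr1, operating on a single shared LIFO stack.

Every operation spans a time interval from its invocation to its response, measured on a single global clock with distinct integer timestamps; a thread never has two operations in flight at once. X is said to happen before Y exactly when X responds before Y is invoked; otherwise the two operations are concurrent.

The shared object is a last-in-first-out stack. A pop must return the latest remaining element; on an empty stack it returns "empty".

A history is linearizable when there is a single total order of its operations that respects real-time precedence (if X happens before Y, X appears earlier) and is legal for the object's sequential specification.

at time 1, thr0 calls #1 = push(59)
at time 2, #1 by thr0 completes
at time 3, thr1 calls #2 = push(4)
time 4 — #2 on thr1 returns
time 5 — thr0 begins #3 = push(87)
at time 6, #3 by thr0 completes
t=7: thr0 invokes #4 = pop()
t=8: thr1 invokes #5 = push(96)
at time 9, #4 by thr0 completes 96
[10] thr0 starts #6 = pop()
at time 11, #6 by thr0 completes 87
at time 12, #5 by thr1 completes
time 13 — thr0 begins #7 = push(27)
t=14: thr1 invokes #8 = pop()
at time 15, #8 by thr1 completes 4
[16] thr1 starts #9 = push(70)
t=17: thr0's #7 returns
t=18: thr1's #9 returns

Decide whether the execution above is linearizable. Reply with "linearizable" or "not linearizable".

a witness: #1, #2, #3, #5, #4, #6, #8, #7, #9
step 1: #1 push(59) — stack <59>
step 2: #2 push(4) — stack <59,4>
step 3: #3 push(87) — stack <59,4,87>
step 4: #5 push(96) — stack <59,4,87,96>
step 5: #4 pop() → 96 — stack <59,4,87>
step 6: #6 pop() → 87 — stack <59,4>
step 7: #8 pop() → 4 — stack <59>
step 8: #7 push(27) — stack <59,27>
step 9: #9 push(70) — stack <59,27,70>

linearizable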